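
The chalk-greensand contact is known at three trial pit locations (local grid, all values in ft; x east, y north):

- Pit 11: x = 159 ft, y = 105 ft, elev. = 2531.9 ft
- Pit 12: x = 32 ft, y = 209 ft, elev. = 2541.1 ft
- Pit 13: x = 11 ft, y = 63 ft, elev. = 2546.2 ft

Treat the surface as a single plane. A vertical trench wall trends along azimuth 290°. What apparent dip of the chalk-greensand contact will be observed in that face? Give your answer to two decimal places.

4.43°

Let the plane be z = a·x + b·y + c.
Pit 12−Pit 11: −127a + 104b = 9.2;  Pit 13−Pit 11: −148a − 42b = 14.3.
Solving gives a = −0.09040, b = −0.02193.
Unit vector along 290° is (sin 290°, cos 290°) = (-0.9397, 0.3420).
Slope in that direction = a·(-0.9397) + b·(0.3420) = 0.07745.
Apparent dip = arctan|0.07745| = 4.43° (true dip is 5.3°, so apparent ≤ true as expected).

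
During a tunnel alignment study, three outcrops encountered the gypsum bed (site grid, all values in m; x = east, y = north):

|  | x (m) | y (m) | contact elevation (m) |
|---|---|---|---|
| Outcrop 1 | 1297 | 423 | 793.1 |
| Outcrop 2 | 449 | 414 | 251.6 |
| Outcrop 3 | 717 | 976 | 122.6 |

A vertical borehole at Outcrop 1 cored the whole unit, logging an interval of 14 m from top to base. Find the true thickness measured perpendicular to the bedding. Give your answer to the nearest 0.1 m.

10.7 m

Let the plane be z = a·x + b·y + c.
Outcrop 2−Outcrop 1: −848a − 9b = −541.5;  Outcrop 3−Outcrop 1: −580a + 553b = −670.5.
Solving gives a = 0.64426, b = −0.53676.
|∇z| = √(a²+b²) = 0.83856, so dip δ = arctan(0.83856) = 39.98°.
True thickness = vertical thickness × cos δ = 14 × cos 39.98° = 10.7 m.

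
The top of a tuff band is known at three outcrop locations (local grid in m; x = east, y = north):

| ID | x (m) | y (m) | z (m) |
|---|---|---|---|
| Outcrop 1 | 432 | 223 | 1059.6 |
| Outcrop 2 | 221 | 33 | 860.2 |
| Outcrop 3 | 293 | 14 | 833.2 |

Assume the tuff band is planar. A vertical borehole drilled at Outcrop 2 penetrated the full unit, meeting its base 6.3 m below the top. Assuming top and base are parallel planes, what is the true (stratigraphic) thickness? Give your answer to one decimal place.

Let the plane be z = a·x + b·y + c.
Outcrop 2−Outcrop 1: −211a − 190b = −199.4;  Outcrop 3−Outcrop 1: −139a − 209b = −226.4.
Solving gives a = −0.07583, b = 1.13369.
|∇z| = √(a²+b²) = 1.13622, so dip δ = arctan(1.13622) = 48.65°.
True thickness = vertical thickness × cos δ = 6.3 × cos 48.65° = 4.2 m.

4.2 m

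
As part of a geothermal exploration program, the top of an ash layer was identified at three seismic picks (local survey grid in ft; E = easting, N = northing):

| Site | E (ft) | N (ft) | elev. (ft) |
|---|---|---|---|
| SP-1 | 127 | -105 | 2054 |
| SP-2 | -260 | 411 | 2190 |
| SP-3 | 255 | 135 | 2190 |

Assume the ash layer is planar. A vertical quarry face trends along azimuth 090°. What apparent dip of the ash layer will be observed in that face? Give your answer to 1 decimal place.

Two edge vectors: SP-1→SP-2 = (-387, 516, 136), SP-1→SP-3 = (128, 240, 136).
Normal n = (SP-1→SP-2) × (SP-1→SP-3) = (37536, 70040, -158928).
So ∂z/∂E = −n_x/n_z = 0.23618 and ∂z/∂N = −n_y/n_z = 0.44070.
Unit vector along 090° is (sin 90°, cos 90°) = (1.0000, 0.0000).
Slope in that direction = a·(1.0000) + b·(0.0000) = 0.23618.
Apparent dip = arctan|0.23618| = 13.3° (true dip is 26.6°, so apparent ≤ true as expected).

13.3°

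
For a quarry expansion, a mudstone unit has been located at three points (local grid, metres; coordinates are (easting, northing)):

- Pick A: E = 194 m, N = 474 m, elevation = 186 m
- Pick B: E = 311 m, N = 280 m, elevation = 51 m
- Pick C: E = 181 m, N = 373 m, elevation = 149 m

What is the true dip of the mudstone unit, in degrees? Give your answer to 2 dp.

31.75°

Let the plane be z = a·E + b·N + c.
Pick B−Pick A: 117a − 194b = −135;  Pick C−Pick A: −13a − 101b = −37.
Solving gives a = −0.45031, b = 0.42430.
Gradient magnitude |∇z| = √(a² + b²) = √(0.20278 + 0.18003) = 0.61871.
True dip = arctan(0.61871) = 31.75°, dipping toward SE (azimuth ≈ 133°).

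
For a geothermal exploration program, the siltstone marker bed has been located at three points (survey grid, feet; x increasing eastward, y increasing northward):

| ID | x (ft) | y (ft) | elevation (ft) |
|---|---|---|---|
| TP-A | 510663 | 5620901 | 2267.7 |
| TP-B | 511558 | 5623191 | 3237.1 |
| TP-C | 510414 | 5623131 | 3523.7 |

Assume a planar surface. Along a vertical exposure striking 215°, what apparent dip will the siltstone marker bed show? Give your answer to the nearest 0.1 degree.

15.4°

Let the plane be z = a·x + b·y + c.
TP-B−TP-A: 895a + 2290b = 969.4;  TP-C−TP-A: −249a + 2230b = 1256.
Solving gives a = −0.27843, b = 0.53214.
Unit vector along 215° is (sin 215°, cos 215°) = (-0.5736, -0.8192).
Slope in that direction = a·(-0.5736) + b·(-0.8192) = −0.27620.
Apparent dip = arctan|0.27620| = 15.4° (true dip is 31.0°, so apparent ≤ true as expected).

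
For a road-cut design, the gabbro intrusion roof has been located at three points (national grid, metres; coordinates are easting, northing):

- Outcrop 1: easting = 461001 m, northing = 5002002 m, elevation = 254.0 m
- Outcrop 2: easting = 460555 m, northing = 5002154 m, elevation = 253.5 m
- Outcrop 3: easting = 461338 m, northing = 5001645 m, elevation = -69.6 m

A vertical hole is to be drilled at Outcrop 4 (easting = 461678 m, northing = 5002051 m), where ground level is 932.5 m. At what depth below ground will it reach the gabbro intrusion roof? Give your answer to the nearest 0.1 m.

303.5 m

Two edge vectors: Outcrop 1→Outcrop 2 = (-446, 152, -0.5), Outcrop 1→Outcrop 3 = (337, -357, -323.6).
Normal n = (Outcrop 1→Outcrop 2) × (Outcrop 1→Outcrop 3) = (-49365.7, -144494.1, 107998).
So ∂z/∂easting = −n_x/n_z = 0.457098280 and ∂z/∂northing = −n_y/n_z = 1.337933110.
Intercept c from Outcrop 1: 254 − 210722.76 − 6692344.09 = −6902812.86.
At (461678, 5002051): z_contact = 211032.22 + 6692409.65 − 6902812.86 = 629.01 m.
Depth below ground = 932.5 − 629.01 = 303.5 m.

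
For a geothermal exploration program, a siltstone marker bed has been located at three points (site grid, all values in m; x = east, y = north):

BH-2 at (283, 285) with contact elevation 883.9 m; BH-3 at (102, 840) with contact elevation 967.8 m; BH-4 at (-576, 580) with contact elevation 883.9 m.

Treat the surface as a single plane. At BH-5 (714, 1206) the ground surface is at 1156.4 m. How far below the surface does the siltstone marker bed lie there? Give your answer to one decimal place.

90.5 m

Two edge vectors: BH-2→BH-3 = (-181, 555, 83.9), BH-2→BH-4 = (-859, 295, 0).
Normal n = (BH-2→BH-3) × (BH-2→BH-4) = (-24750.5, -72070.1, 423350).
So ∂z/∂x = −n_x/n_z = 0.058463 and ∂z/∂y = −n_y/n_z = 0.170238.
Intercept c from BH-2: 883.9 − 16.55 − 48.52 = 818.84.
At (714, 1206): z_contact = 41.74 + 205.31 + 818.84 = 1065.89 m.
Depth below ground = 1156.4 − 1065.89 = 90.5 m.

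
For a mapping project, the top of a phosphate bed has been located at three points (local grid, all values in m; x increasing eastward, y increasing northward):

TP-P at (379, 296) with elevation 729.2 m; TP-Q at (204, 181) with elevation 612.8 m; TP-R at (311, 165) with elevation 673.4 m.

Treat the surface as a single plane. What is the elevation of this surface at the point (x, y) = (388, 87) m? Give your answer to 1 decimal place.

708.9 m

Let the plane be z = a·x + b·y + c.
TP-Q−TP-P: −175a − 115b = −116.4;  TP-R−TP-P: −68a − 131b = −55.8.
Solving gives a = 0.58467, b = 0.12246.
Then c = 729.2 − a·379 − b·296 = 471.36.
At (388, 87): z = 226.9 + 10.7 + 471.36 = 708.9 m.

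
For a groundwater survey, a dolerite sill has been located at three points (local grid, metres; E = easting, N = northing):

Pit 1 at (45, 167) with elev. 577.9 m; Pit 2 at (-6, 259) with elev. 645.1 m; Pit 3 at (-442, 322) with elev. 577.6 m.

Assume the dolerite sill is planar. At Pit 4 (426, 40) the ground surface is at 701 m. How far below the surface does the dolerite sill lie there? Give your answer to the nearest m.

128 m

Two edge vectors: Pit 1→Pit 2 = (-51, 92, 67.2), Pit 1→Pit 3 = (-487, 155, -0.3).
Normal n = (Pit 1→Pit 2) × (Pit 1→Pit 3) = (-10443.6, -32741.7, 36899).
So ∂z/∂E = −n_x/n_z = 0.28303 and ∂z/∂N = −n_y/n_z = 0.88733.
Intercept c from Pit 1: 577.9 − 12.74 − 148.18 = 416.98.
At (426, 40): z_contact = 120.6 + 35.5 + 416.98 = 573.0 m.
Depth below ground = 701 − 573.0 = 128 m.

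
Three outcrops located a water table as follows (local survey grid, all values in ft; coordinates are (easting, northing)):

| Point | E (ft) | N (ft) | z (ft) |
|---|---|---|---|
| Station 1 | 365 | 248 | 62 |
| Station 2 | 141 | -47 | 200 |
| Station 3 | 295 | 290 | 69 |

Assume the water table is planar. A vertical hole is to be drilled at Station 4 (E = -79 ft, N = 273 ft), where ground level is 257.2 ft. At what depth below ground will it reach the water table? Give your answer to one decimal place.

Let the plane be z = a·E + b·N + c.
Station 2−Station 1: −224a − 295b = 138;  Station 3−Station 1: −70a + 42b = 7.
Solving gives a = −0.26153, b = −0.26921.
Then c = 62 − a·365 − b·248 = 224.22.
At (-79, 273): z_contact = 20.66 − 73.50 + 224.22 = 171.39 ft.
Depth below ground = 257.2 − 171.39 = 85.8 ft.

85.8 ft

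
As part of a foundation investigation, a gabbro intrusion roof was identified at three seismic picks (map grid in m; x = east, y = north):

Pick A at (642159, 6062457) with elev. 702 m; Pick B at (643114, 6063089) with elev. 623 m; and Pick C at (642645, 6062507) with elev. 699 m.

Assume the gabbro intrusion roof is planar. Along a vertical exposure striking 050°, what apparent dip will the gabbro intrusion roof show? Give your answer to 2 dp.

4.69°

Let the plane be z = a·x + b·y + c.
Pick B−Pick A: 955a + 632b = −79;  Pick C−Pick A: 486a + 50b = −3.
Solving gives a = 0.00792, b = −0.13697.
Unit vector along 050° is (sin 50°, cos 50°) = (0.7660, 0.6428).
Slope in that direction = a·(0.7660) + b·(0.6428) = −0.08197.
Apparent dip = arctan|0.08197| = 4.69° (true dip is 7.8°, so apparent ≤ true as expected).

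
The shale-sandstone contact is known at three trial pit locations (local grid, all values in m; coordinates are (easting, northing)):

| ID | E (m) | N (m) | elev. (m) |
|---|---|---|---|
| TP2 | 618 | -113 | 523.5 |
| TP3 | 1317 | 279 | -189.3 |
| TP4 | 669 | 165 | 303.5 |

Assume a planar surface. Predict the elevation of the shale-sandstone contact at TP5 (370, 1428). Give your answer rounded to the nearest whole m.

-355 m

Let the plane be z = a·E + b·N + c.
TP3−TP2: 699a + 392b = −712.8;  TP4−TP2: 51a + 278b = −220.
Solving gives a = −0.64199, b = −0.67359.
Then c = 523.5 − a·618 − b·-113 = 844.13.
At (370, 1428): z = −237.5 − 961.9 + 844.13 = -355.3 m.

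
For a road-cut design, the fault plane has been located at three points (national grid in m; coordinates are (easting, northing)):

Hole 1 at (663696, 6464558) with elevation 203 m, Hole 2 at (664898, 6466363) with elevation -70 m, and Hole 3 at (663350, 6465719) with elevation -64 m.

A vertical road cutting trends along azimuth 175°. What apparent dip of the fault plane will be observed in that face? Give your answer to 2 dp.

11.97°

Two edge vectors: Hole 1→Hole 2 = (1202, 1805, -273), Hole 1→Hole 3 = (-346, 1161, -267).
Normal n = (Hole 1→Hole 2) × (Hole 1→Hole 3) = (-164982, 415392, 2020052).
So ∂z/∂E = −n_x/n_z = 0.08167 and ∂z/∂N = −n_y/n_z = −0.20563.
Unit vector along 175° is (sin 175°, cos 175°) = (0.0872, -0.9962).
Slope in that direction = a·(0.0872) + b·(-0.9962) = 0.21197.
Apparent dip = arctan|0.21197| = 11.97° (true dip is 12.5°, so apparent ≤ true as expected).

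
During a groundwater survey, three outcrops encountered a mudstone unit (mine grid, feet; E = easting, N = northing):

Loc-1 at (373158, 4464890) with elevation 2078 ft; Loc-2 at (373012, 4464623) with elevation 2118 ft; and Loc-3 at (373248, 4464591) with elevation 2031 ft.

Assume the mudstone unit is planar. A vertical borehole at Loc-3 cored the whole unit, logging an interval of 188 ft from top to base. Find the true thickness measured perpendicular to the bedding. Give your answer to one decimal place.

Let the plane be z = a·E + b·N + c.
Loc-2−Loc-1: −146a − 267b = 40;  Loc-3−Loc-1: 90a − 299b = −47.
Solving gives a = −0.36211, b = 0.04819.
|∇z| = √(a²+b²) = 0.36530, so dip δ = arctan(0.36530) = 20.07°.
True thickness = vertical thickness × cos δ = 188 × cos 20.07° = 176.6 ft.

176.6 ft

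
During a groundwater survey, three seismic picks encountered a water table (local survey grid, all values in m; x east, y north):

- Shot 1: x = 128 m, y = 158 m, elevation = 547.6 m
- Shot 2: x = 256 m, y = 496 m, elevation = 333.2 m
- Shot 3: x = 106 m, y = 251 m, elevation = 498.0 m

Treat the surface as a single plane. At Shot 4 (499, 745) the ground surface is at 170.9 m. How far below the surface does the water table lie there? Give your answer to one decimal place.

20.1 m

Two edge vectors: Shot 1→Shot 2 = (128, 338, -214.4), Shot 1→Shot 3 = (-22, 93, -49.6).
Normal n = (Shot 1→Shot 2) × (Shot 1→Shot 3) = (3174.4, 11065.6, 19340).
So ∂z/∂x = −n_x/n_z = −0.16414 and ∂z/∂y = −n_y/n_z = −0.57216.
Intercept c from Shot 1: 547.6 + 21.01 + 90.40 = 659.01.
At (499, 745): z_contact = −81.90 − 426.26 + 659.01 = 150.85 m.
Depth below ground = 170.9 − 150.85 = 20.1 m.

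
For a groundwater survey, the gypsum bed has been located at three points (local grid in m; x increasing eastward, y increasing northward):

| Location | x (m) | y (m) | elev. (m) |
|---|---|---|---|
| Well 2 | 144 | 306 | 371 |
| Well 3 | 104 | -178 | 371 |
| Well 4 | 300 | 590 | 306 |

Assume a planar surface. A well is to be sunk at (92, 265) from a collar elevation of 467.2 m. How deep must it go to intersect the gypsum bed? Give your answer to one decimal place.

Two edge vectors: Well 2→Well 3 = (-40, -484, 0), Well 2→Well 4 = (156, 284, -65).
Normal n = (Well 2→Well 3) × (Well 2→Well 4) = (31460, -2600, 64144).
So ∂z/∂x = −n_x/n_z = −0.49046 and ∂z/∂y = −n_y/n_z = 0.04053.
Intercept c from Well 2: 371 + 70.63 − 12.40 = 429.22.
At (92, 265): z_contact = −45.12 + 10.74 + 429.22 = 394.84 m.
Depth below ground = 467.2 − 394.84 = 72.4 m.

72.4 m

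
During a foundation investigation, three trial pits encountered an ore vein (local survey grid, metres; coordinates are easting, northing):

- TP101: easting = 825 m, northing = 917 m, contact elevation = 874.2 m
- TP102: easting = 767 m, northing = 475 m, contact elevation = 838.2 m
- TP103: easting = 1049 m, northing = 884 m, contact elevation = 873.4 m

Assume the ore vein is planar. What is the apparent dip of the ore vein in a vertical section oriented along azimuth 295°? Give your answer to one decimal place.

1.5°

Two edge vectors: TP101→TP102 = (-58, -442, -36), TP101→TP103 = (224, -33, -0.8).
Normal n = (TP101→TP102) × (TP101→TP103) = (-834.4, -8110.4, 100922).
So ∂z/∂easting = −n_x/n_z = 0.00827 and ∂z/∂northing = −n_y/n_z = 0.08036.
Unit vector along 295° is (sin 295°, cos 295°) = (-0.9063, 0.4226).
Slope in that direction = a·(-0.9063) + b·(0.4226) = 0.02647.
Apparent dip = arctan|0.02647| = 1.5° (true dip is 4.6°, so apparent ≤ true as expected).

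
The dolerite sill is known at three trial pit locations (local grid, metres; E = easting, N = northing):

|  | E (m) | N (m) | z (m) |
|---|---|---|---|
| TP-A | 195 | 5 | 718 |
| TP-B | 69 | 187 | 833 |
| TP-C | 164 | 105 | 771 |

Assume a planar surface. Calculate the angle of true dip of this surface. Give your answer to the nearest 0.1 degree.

Two edge vectors: TP-A→TP-B = (-126, 182, 115), TP-A→TP-C = (-31, 100, 53).
Normal n = (TP-A→TP-B) × (TP-A→TP-C) = (-1854, 3113, -6958).
So ∂z/∂E = −n_x/n_z = −0.26646 and ∂z/∂N = −n_y/n_z = 0.44740.
Gradient magnitude |∇z| = √(a² + b²) = √(0.07100 + 0.20017) = 0.52073.
True dip = arctan(0.52073) = 27.5°, dipping toward SSE (azimuth ≈ 149°).

27.5°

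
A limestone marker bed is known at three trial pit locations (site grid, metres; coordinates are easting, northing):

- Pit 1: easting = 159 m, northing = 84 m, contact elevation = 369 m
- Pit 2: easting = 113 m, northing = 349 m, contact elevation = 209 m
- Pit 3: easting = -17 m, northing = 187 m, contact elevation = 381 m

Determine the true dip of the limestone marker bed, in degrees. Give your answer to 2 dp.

Two edge vectors: Pit 1→Pit 2 = (-46, 265, -160), Pit 1→Pit 3 = (-176, 103, 12).
Normal n = (Pit 1→Pit 2) × (Pit 1→Pit 3) = (19660, 28712, 41902).
So ∂z/∂easting = −n_x/n_z = −0.46919 and ∂z/∂northing = −n_y/n_z = −0.68522.
Gradient magnitude |∇z| = √(a² + b²) = √(0.22014 + 0.46952) = 0.83046.
True dip = arctan(0.83046) = 39.71°, dipping toward NE (azimuth ≈ 034°).

39.71°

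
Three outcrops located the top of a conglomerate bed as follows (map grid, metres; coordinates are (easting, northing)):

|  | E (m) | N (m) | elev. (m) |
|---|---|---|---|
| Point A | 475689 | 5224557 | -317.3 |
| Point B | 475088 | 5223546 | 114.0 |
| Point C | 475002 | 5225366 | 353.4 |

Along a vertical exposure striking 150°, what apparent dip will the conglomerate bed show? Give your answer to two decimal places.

Two edge vectors: Point A→Point B = (-601, -1011, 431.3), Point A→Point C = (-687, 809, 670.7).
Normal n = (Point A→Point B) × (Point A→Point C) = (-1026999.4, 106787.6, -1180766).
So ∂z/∂E = −n_x/n_z = −0.86977 and ∂z/∂N = −n_y/n_z = 0.09044.
Unit vector along 150° is (sin 150°, cos 150°) = (0.5000, -0.8660).
Slope in that direction = a·(0.5000) + b·(-0.8660) = −0.51321.
Apparent dip = arctan|0.51321| = 27.17° (true dip is 41.2°, so apparent ≤ true as expected).

27.17°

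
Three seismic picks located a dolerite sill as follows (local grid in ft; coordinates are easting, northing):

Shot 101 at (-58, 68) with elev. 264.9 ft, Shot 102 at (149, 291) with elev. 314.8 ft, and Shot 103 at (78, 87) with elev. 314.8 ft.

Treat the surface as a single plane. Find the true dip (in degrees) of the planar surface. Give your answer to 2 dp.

Let the plane be z = a·easting + b·northing + c.
Shot 102−Shot 101: 207a + 223b = 49.9;  Shot 103−Shot 101: 136a + 19b = 49.9.
Solving gives a = 0.38566, b = −0.13423.
Gradient magnitude |∇z| = √(a² + b²) = √(0.14874 + 0.01802) = 0.40835.
True dip = arctan(0.40835) = 22.21°, dipping toward WNW (azimuth ≈ 289°).

22.21°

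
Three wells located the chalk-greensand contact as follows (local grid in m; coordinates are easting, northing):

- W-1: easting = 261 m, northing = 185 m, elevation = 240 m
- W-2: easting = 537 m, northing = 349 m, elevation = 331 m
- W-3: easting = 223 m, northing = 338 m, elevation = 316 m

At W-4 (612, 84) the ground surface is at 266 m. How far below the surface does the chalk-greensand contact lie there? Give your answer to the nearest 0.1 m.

Two edge vectors: W-1→W-2 = (276, 164, 91), W-1→W-3 = (-38, 153, 76).
Normal n = (W-1→W-2) × (W-1→W-3) = (-1459, -24434, 48460).
So ∂z/∂easting = −n_x/n_z = 0.03011 and ∂z/∂northing = −n_y/n_z = 0.50421.
Intercept c from W-1: 240 − 7.86 − 93.28 = 138.86.
At (612, 84): z_contact = 18.43 + 42.35 + 138.86 = 199.64 m.
Depth below ground = 266 − 199.64 = 66.4 m.

66.4 m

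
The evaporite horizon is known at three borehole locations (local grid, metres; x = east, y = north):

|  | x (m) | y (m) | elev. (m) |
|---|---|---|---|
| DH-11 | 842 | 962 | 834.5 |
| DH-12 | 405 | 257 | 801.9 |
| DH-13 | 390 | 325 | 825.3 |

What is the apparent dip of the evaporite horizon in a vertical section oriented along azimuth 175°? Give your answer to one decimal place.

Two edge vectors: DH-11→DH-12 = (-437, -705, -32.6), DH-11→DH-13 = (-452, -637, -9.2).
Normal n = (DH-11→DH-12) × (DH-11→DH-13) = (-14280.2, 10714.8, -40291).
So ∂z/∂x = −n_x/n_z = −0.35443 and ∂z/∂y = −n_y/n_z = 0.26594.
Unit vector along 175° is (sin 175°, cos 175°) = (0.0872, -0.9962).
Slope in that direction = a·(0.0872) + b·(-0.9962) = −0.29581.
Apparent dip = arctan|0.29581| = 16.5° (true dip is 23.9°, so apparent ≤ true as expected).

16.5°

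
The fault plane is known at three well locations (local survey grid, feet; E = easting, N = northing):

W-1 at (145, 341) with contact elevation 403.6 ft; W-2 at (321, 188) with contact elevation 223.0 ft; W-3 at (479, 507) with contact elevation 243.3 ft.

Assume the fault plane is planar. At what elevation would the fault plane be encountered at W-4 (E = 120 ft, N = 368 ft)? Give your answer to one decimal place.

Two edge vectors: W-1→W-2 = (176, -153, -180.6), W-1→W-3 = (334, 166, -160.3).
Normal n = (W-1→W-2) × (W-1→W-3) = (54505.5, -32107.6, 80318).
So ∂z/∂E = −n_x/n_z = −0.67862 and ∂z/∂N = −n_y/n_z = 0.39976.
Intercept c from W-1: 403.6 + 98.40 − 136.32 = 365.68.
At (120, 368): z = −81.4 + 147.1 + 365.68 = 431.4 ft.

431.4 ft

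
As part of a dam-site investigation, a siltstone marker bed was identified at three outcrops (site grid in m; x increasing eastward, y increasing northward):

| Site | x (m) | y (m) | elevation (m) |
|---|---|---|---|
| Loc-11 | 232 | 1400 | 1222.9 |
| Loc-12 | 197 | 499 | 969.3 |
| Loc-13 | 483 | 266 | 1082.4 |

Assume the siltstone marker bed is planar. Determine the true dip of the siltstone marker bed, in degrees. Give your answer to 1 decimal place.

33.4°

Two edge vectors: Loc-11→Loc-12 = (-35, -901, -253.6), Loc-11→Loc-13 = (251, -1134, -140.5).
Normal n = (Loc-11→Loc-12) × (Loc-11→Loc-13) = (-160991.9, -68571.1, 265841).
So ∂z/∂x = −n_x/n_z = 0.60559 and ∂z/∂y = −n_y/n_z = 0.25794.
Gradient magnitude |∇z| = √(a² + b²) = √(0.36674 + 0.06653) = 0.65824.
True dip = arctan(0.65824) = 33.4°, dipping toward WSW (azimuth ≈ 247°).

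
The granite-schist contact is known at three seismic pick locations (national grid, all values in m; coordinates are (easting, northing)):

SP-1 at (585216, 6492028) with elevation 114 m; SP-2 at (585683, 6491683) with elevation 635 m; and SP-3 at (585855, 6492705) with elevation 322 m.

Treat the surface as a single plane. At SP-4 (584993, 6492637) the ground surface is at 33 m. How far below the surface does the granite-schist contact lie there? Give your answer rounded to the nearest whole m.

Two edge vectors: SP-1→SP-2 = (467, -345, 521), SP-1→SP-3 = (639, 677, 208).
Normal n = (SP-1→SP-2) × (SP-1→SP-3) = (-424477, 235783, 536614).
So ∂z/∂E = −n_x/n_z = 0.79102856 and ∂z/∂N = −n_y/n_z = −0.43939033.
Intercept c from SP-1: 114 − 462922.57 + 2852534.29 = 2389725.72.
At (584993, 6492637): z_contact = 462746.2 − 2852801.9 + 2389725.72 = -330.0 m.
Depth below ground = 33 − (-330.0) = 363 m.

363 m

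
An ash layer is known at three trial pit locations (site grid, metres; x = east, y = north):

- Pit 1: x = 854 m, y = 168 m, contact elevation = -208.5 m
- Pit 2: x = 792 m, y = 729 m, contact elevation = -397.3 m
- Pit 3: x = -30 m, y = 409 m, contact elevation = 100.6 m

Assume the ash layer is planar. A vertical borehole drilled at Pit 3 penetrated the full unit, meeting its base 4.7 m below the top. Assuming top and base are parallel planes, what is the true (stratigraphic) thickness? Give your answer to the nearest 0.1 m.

Let the plane be z = a·x + b·y + c.
Pit 2−Pit 1: −62a + 561b = −188.8;  Pit 3−Pit 1: −884a + 241b = 309.1.
Solving gives a = −0.45512, b = −0.38684.
|∇z| = √(a²+b²) = 0.59731, so dip δ = arctan(0.59731) = 30.85°.
True thickness = vertical thickness × cos δ = 4.7 × cos 30.85° = 4.0 m.

4.0 m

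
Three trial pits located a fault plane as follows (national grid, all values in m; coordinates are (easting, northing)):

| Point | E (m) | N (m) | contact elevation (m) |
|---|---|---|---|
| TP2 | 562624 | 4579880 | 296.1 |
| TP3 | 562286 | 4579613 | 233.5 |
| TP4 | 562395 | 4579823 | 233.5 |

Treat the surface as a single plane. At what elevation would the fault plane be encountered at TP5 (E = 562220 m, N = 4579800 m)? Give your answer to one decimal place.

Two edge vectors: TP2→TP3 = (-338, -267, -62.6), TP2→TP4 = (-229, -57, -62.6).
Normal n = (TP2→TP3) × (TP2→TP4) = (13146, -6823.4, -41877).
So ∂z/∂E = −n_x/n_z = 0.313919335 and ∂z/∂N = −n_y/n_z = −0.162939084.
Intercept c from TP2: 296.1 − 176618.55 + 746241.45 = 569919.00.
At (562220, 4579800): z = 176491.7 − 746228.4 + 569919.00 = 182.3 m.

182.3 m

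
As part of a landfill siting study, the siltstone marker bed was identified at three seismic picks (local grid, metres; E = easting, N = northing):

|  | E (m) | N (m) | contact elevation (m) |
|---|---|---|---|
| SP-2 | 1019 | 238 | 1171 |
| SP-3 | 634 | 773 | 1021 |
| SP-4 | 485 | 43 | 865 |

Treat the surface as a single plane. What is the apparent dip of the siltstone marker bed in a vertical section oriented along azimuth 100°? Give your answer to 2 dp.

Let the plane be z = a·E + b·N + c.
SP-3−SP-2: −385a + 535b = −150;  SP-4−SP-2: −534a − 195b = −306.
Solving gives a = 0.53486, b = 0.10453.
Unit vector along 100° is (sin 100°, cos 100°) = (0.9848, -0.1736).
Slope in that direction = a·(0.9848) + b·(-0.1736) = 0.50859.
Apparent dip = arctan|0.50859| = 26.96° (true dip is 28.6°, so apparent ≤ true as expected).

26.96°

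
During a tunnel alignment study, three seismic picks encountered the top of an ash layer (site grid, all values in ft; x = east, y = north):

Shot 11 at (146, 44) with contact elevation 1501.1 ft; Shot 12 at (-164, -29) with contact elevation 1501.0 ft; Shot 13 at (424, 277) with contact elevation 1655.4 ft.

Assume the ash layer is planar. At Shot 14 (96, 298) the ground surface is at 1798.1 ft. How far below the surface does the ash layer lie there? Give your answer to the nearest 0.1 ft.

Two edge vectors: Shot 11→Shot 12 = (-310, -73, -0.1), Shot 11→Shot 13 = (278, 233, 154.3).
Normal n = (Shot 11→Shot 12) × (Shot 11→Shot 13) = (-11240.6, 47805.2, -51936).
So ∂z/∂x = −n_x/n_z = −0.21643 and ∂z/∂y = −n_y/n_z = 0.92046.
Intercept c from Shot 11: 1501.1 + 31.60 − 40.50 = 1492.20.
At (96, 298): z_contact = −20.78 + 274.30 + 1492.20 = 1745.72 ft.
Depth below ground = 1798.1 − 1745.72 = 52.4 ft.

52.4 ft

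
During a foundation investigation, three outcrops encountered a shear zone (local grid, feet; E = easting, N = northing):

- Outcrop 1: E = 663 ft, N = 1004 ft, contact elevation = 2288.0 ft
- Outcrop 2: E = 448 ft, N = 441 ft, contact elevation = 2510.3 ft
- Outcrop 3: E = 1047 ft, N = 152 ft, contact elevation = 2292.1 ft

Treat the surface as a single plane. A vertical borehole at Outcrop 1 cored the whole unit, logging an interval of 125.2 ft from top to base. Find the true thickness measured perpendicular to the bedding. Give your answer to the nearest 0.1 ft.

Let the plane be z = a·E + b·N + c.
Outcrop 2−Outcrop 1: −215a − 563b = 222.3;  Outcrop 3−Outcrop 1: 384a − 852b = 4.1.
Solving gives a = −0.46846, b = −0.21595.
|∇z| = √(a²+b²) = 0.51584, so dip δ = arctan(0.51584) = 27.29°.
True thickness = vertical thickness × cos δ = 125.2 × cos 27.29° = 111.3 ft.

111.3 ft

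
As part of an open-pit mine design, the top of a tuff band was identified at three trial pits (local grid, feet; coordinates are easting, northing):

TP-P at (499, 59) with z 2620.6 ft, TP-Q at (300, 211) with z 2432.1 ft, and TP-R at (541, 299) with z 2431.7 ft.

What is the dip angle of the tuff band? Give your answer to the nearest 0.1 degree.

41.8°

Two edge vectors: TP-P→TP-Q = (-199, 152, -188.5), TP-P→TP-R = (42, 240, -188.9).
Normal n = (TP-P→TP-Q) × (TP-P→TP-R) = (16527.2, -45508.1, -54144).
So ∂z/∂easting = −n_x/n_z = 0.30525 and ∂z/∂northing = −n_y/n_z = −0.84050.
Gradient magnitude |∇z| = √(a² + b²) = √(0.09317 + 0.70644) = 0.89421.
True dip = arctan(0.89421) = 41.8°, dipping toward NNW (azimuth ≈ 340°).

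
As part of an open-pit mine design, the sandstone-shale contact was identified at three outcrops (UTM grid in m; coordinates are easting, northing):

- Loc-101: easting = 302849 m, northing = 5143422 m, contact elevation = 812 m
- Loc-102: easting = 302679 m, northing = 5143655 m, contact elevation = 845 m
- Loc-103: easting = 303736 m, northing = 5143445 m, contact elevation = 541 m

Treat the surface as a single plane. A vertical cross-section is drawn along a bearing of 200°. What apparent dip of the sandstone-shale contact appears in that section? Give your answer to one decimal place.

Let the plane be z = a·easting + b·northing + c.
Loc-102−Loc-101: −170a + 233b = 33;  Loc-103−Loc-101: 887a + 23b = −271.
Solving gives a = −0.30346, b = −0.07977.
Unit vector along 200° is (sin 200°, cos 200°) = (-0.3420, -0.9397).
Slope in that direction = a·(-0.3420) + b·(-0.9397) = 0.17875.
Apparent dip = arctan|0.17875| = 10.1° (true dip is 17.4°, so apparent ≤ true as expected).

10.1°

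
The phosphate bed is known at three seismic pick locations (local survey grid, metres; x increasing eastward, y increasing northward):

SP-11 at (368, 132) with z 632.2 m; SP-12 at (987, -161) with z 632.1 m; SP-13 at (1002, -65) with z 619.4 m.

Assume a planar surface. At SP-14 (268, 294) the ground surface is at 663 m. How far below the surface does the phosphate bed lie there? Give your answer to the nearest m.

45 m

Let the plane be z = a·x + b·y + c.
SP-12−SP-11: 619a − 293b = −0.1;  SP-13−SP-11: 634a − 197b = −12.8.
Solving gives a = −0.05846, b = −0.12316.
Then c = 632.2 − a·368 − b·132 = 669.97.
At (268, 294): z_contact = −15.7 − 36.2 + 669.97 = 618.1 m.
Depth below ground = 663 − 618.1 = 45 m.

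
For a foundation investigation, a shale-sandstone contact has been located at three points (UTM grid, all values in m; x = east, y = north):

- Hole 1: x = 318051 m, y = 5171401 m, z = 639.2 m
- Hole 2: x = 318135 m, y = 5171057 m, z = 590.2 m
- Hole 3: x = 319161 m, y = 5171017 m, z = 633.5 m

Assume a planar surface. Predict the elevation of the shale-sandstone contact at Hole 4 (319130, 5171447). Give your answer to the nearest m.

Two edge vectors: Hole 1→Hole 2 = (84, -344, -49), Hole 1→Hole 3 = (1110, -384, -5.7).
Normal n = (Hole 1→Hole 2) × (Hole 1→Hole 3) = (-16855.2, -53911.2, 349584).
So ∂z/∂x = −n_x/n_z = 0.04821502 and ∂z/∂y = −n_y/n_z = 0.15421530.
Intercept c from Hole 1: 639.2 − 15334.84 − 797509.14 = −812204.77.
At (319130, 5171447): z = 15386.9 + 797516.2 − 812204.77 = 698.3 m.

698 m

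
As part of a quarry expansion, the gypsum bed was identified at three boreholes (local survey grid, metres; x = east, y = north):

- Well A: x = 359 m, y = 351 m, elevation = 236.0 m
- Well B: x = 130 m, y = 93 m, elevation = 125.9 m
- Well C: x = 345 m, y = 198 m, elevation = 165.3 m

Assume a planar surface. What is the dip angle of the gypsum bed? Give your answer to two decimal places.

25.09°

Two edge vectors: Well A→Well B = (-229, -258, -110.1), Well A→Well C = (-14, -153, -70.7).
Normal n = (Well A→Well B) × (Well A→Well C) = (1395.3, -14648.9, 31425).
So ∂z/∂x = −n_x/n_z = −0.04440 and ∂z/∂y = −n_y/n_z = 0.46615.
Gradient magnitude |∇z| = √(a² + b²) = √(0.00197 + 0.21730) = 0.46826.
True dip = arctan(0.46826) = 25.09°, dipping toward S (azimuth ≈ 175°).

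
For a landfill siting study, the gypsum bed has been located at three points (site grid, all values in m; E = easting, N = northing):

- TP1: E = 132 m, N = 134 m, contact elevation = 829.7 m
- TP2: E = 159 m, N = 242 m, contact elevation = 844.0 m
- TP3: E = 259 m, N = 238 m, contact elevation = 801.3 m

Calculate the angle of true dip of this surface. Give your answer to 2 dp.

25.64°

Two edge vectors: TP1→TP2 = (27, 108, 14.3), TP1→TP3 = (127, 104, -28.4).
Normal n = (TP1→TP2) × (TP1→TP3) = (-4554.4, 2582.9, -10908).
So ∂z/∂E = −n_x/n_z = −0.41753 and ∂z/∂N = −n_y/n_z = 0.23679.
Gradient magnitude |∇z| = √(a² + b²) = √(0.17433 + 0.05607) = 0.48000.
True dip = arctan(0.48000) = 25.64°, dipping toward ESE (azimuth ≈ 120°).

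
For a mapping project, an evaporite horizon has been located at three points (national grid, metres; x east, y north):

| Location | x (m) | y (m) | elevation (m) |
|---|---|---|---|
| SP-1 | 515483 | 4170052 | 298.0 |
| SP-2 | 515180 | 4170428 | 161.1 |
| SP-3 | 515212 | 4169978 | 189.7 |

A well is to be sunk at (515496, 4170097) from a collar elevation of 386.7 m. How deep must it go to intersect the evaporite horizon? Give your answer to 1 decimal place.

84.9 m

Two edge vectors: SP-1→SP-2 = (-303, 376, -136.9), SP-1→SP-3 = (-271, -74, -108.3).
Normal n = (SP-1→SP-2) × (SP-1→SP-3) = (-50851.4, 4285, 124318).
So ∂z/∂x = −n_x/n_z = 0.409042938 and ∂z/∂y = −n_y/n_z = −0.034468058.
Intercept c from SP-1: 298 − 210854.68 + 143733.59 = −66823.09.
At (515496, 4170097): z_contact = 210860.00 − 143735.14 − 66823.09 = 301.77 m.
Depth below ground = 386.7 − 301.77 = 84.9 m.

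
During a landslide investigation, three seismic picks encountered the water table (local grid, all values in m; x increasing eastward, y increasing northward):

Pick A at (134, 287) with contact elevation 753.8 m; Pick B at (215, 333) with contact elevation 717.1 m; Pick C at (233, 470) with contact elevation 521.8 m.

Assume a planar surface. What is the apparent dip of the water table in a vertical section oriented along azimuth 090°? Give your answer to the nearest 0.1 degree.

21.1°

Let the plane be z = a·x + b·y + c.
Pick B−Pick A: 81a + 46b = −36.7;  Pick C−Pick A: 99a + 183b = −232.
Solving gives a = 0.38523, b = −1.47616.
Unit vector along 090° is (sin 90°, cos 90°) = (1.0000, 0.0000).
Slope in that direction = a·(1.0000) + b·(0.0000) = 0.38523.
Apparent dip = arctan|0.38523| = 21.1° (true dip is 56.8°, so apparent ≤ true as expected).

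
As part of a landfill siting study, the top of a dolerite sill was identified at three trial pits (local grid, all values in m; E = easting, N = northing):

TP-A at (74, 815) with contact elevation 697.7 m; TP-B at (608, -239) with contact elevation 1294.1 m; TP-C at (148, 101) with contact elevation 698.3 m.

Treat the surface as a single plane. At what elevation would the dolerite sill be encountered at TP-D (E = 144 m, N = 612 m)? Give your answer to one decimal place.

766.5 m

Let the plane be z = a·E + b·N + c.
TP-B−TP-A: 534a − 1054b = 596.4;  TP-C−TP-A: 74a − 714b = 0.6.
Solving gives a = 1.40200, b = 0.14446.
Then c = 697.7 − a·74 − b·815 = 476.21.
At (144, 612): z = 201.9 + 88.4 + 476.21 = 766.5 m.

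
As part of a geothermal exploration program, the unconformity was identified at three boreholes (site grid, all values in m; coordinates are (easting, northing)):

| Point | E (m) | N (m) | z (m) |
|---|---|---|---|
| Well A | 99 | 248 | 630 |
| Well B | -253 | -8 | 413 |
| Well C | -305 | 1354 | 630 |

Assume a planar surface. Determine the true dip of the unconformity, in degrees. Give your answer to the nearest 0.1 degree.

27.4°

Let the plane be z = a·E + b·N + c.
Well B−Well A: −352a − 256b = −217;  Well C−Well A: −404a + 1106b = 0.
Solving gives a = 0.48708, b = 0.17792.
Gradient magnitude |∇z| = √(a² + b²) = √(0.23725 + 0.03166) = 0.51856.
True dip = arctan(0.51856) = 27.4°, dipping toward WSW (azimuth ≈ 250°).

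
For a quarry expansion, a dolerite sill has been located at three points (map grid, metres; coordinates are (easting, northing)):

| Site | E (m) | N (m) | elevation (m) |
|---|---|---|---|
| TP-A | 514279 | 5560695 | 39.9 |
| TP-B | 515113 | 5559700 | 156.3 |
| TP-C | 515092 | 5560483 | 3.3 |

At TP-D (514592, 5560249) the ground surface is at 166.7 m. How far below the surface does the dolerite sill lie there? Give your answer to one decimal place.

Two edge vectors: TP-A→TP-B = (834, -995, 116.4), TP-A→TP-C = (813, -212, -36.6).
Normal n = (TP-A→TP-B) × (TP-A→TP-C) = (61093.8, 125157.6, 632127).
So ∂z/∂E = −n_x/n_z = −0.096647984 and ∂z/∂N = −n_y/n_z = −0.197994390.
Intercept c from TP-A: 39.9 + 49704.03 + 1100986.42 = 1150730.34.
At (514592, 5560249): z_contact = −49734.28 − 1100898.11 + 1150730.34 = 97.95 m.
Depth below ground = 166.7 − 97.95 = 68.7 m.

68.7 m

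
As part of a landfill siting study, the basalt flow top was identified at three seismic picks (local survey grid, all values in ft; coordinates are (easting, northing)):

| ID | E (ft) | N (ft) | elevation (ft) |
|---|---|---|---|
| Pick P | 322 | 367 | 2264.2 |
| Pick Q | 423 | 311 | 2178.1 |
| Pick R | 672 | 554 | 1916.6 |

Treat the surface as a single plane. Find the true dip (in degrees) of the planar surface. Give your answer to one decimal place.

Two edge vectors: Pick P→Pick Q = (101, -56, -86.1), Pick P→Pick R = (350, 187, -347.6).
Normal n = (Pick P→Pick Q) × (Pick P→Pick R) = (35566.3, 4972.6, 38487).
So ∂z/∂E = −n_x/n_z = −0.92411 and ∂z/∂N = −n_y/n_z = −0.12920.
Gradient magnitude |∇z| = √(a² + b²) = √(0.85398 + 0.01669) = 0.93310.
True dip = arctan(0.93310) = 43.0°, dipping toward E (azimuth ≈ 082°).

43.0°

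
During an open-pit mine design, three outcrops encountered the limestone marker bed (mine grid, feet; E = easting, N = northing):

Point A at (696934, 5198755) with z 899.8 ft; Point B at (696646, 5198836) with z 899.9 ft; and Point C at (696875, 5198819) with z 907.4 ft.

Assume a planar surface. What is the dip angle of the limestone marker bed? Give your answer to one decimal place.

9.4°

Two edge vectors: Point A→Point B = (-288, 81, 0.1), Point A→Point C = (-59, 64, 7.6).
Normal n = (Point A→Point B) × (Point A→Point C) = (609.2, 2182.9, -13653).
So ∂z/∂E = −n_x/n_z = 0.04462 and ∂z/∂N = −n_y/n_z = 0.15988.
Gradient magnitude |∇z| = √(a² + b²) = √(0.00199 + 0.02556) = 0.16599.
True dip = arctan(0.16599) = 9.4°, dipping toward SSW (azimuth ≈ 196°).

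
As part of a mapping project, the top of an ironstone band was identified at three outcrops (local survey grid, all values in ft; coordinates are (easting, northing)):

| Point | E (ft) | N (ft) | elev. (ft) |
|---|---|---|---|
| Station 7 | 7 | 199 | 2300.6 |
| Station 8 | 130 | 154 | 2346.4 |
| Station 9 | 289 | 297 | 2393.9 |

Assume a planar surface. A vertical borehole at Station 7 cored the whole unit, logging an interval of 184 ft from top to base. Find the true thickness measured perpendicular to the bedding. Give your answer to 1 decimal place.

Two edge vectors: Station 7→Station 8 = (123, -45, 45.8), Station 7→Station 9 = (282, 98, 93.3).
Normal n = (Station 7→Station 8) × (Station 7→Station 9) = (-8686.9, 1439.7, 24744).
So ∂z/∂E = −n_x/n_z = 0.35107 and ∂z/∂N = −n_y/n_z = −0.05818.
|∇z| = √(a²+b²) = 0.35586, so dip δ = arctan(0.35586) = 19.59°.
True thickness = vertical thickness × cos δ = 184 × cos 19.59° = 173.4 ft.

173.4 ft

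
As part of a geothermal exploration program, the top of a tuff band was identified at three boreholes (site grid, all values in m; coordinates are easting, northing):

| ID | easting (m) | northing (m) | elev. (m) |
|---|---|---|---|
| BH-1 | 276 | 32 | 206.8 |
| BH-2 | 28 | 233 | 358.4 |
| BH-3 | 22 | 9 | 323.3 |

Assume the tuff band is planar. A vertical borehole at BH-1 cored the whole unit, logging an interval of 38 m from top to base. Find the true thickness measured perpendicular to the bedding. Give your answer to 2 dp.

33.94 m

Let the plane be z = a·easting + b·northing + c.
BH-2−BH-1: −248a + 201b = 151.6;  BH-3−BH-1: −254a − 23b = 116.5.
Solving gives a = −0.47400, b = 0.16939.
|∇z| = √(a²+b²) = 0.50336, so dip δ = arctan(0.50336) = 26.72°.
True thickness = vertical thickness × cos δ = 38 × cos 26.72° = 33.94 m.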